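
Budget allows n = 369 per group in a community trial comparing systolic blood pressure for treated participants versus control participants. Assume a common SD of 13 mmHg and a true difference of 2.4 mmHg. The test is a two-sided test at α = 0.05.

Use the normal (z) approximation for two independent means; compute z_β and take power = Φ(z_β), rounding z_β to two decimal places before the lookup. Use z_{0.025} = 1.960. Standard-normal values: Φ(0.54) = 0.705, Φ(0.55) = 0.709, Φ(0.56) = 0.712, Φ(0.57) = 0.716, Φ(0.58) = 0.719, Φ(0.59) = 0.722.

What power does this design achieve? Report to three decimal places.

Power ≈ 0.709

z_β = δ·√(n/(σ₁²+σ₂²)) − z_{α/2}
    = 2.4 · √(369/338) − 1.960
    = 2.4 · 1.04485 − 1.960
    = 2.5076 − 1.960 = 0.5476 → 0.55
Power = Φ(0.55) = 0.709.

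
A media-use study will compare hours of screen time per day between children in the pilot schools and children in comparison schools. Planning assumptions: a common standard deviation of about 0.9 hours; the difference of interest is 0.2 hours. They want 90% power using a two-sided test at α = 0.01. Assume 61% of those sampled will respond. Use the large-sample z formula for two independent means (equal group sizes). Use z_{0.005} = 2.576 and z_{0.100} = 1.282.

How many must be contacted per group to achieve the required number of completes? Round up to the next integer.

n = 989 per group

n = (z_{α/2} + z_β)² · (σ₁² + σ₂²) / δ²
  = (2.576 + 1.282)² · (2·0.9² = 1.62) / 0.2²
  = 14.8842 · 1.62 / 0.04
  = 602.81
Adjust for 61% response: 602.81 / 0.61 = 988.21.
Round up → n = 989 per group.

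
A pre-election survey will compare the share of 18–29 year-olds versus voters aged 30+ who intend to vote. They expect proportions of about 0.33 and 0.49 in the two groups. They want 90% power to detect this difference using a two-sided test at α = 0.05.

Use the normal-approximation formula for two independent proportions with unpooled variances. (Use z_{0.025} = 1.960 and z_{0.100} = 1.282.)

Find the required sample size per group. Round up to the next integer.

n = 194 per group

n = (z_{α/2} + z_β)² · [p₁(1−p₁) + p₂(1−p₂)] / (p₁ − p₂)²
  = (1.960 + 1.282)² · (0.33·0.67 + 0.49·0.51) / (-0.16)²
  = (3.242)² · (0.2211 + 0.2499) / 0.0256
  = 10.5106 · 0.4710 / 0.0256
  = 193.38
Round up → n = 194 per group.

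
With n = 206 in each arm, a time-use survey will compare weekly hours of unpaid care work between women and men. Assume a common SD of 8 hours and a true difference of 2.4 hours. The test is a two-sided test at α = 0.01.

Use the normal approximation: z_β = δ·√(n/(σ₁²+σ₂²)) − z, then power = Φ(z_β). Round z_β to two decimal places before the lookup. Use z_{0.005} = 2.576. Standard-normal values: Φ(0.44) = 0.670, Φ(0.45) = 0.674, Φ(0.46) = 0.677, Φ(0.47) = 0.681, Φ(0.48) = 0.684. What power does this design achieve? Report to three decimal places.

Power ≈ 0.681

z_β = δ·√(n/(σ₁²+σ₂²)) − z_{α/2}
    = 2.4 · √(206/128) − 2.576
    = 2.4 · 1.26861 − 2.576
    = 3.0447 − 2.576 = 0.4687 → 0.47
Power = Φ(0.47) = 0.681.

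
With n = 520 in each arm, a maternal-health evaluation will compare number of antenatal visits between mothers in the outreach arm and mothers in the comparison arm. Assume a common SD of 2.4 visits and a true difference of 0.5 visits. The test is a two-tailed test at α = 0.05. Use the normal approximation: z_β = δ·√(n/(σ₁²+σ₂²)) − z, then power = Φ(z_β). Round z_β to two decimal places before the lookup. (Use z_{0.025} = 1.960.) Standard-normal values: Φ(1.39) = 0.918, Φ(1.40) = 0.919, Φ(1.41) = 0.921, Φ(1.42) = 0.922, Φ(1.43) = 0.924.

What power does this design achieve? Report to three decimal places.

Power ≈ 0.919

z_β = δ·√(n/(σ₁²+σ₂²)) − z_{α/2}
    = 0.5 · √(520/11.52) − 1.960
    = 0.5 · 6.71855 − 1.960
    = 3.3593 − 1.960 = 1.3993 → 1.40
Power = Φ(1.40) = 0.919.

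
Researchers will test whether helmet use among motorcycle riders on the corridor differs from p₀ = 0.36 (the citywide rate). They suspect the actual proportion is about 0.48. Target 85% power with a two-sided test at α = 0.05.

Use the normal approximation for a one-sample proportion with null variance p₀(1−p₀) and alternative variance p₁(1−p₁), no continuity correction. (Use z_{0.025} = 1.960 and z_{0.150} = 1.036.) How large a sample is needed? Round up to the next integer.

n = 148

n = [z_{α/2}·√(p₀q₀) + z_β·√(p₁q₁)]² / (p₁ − p₀)²
  = [1.960·√(0.36·0.64) + 1.036·√(0.48·0.52)]² / (0.12)²
  = [1.960·0.4800 + 1.036·0.4996]² / 0.0144
  = [1.4584]² / 0.0144
  = 147.70
Round up → n = 148.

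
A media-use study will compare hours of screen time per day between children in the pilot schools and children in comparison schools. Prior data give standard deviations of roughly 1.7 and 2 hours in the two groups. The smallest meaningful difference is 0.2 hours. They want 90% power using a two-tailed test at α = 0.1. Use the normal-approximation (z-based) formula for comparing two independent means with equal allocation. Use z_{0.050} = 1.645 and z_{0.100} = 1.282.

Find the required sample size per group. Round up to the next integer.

n = (z_{α/2} + z_β)² · (σ₁² + σ₂²) / δ²
  = (1.645 + 1.282)² · (1.7² + 2² = 6.89) / 0.2²
  = 8.5673 · 6.89 / 0.04
  = 1475.72
Round up → n = 1476 per group.

n = 1476 per group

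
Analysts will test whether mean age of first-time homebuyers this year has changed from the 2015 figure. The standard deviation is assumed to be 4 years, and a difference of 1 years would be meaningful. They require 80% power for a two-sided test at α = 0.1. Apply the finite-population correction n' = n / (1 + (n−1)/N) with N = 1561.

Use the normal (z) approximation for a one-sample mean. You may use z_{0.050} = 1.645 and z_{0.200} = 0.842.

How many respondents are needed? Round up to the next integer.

n = (z_{α/2} + z_β)² · σ² / δ²
  = (1.645 + 0.842)² · 4² / 1²
  = 6.1852 · 16 / 1
  = 98.96
Finite-population correction (N = 1561): 98.96 / (1 + (98.96 − 1)/1561) = 93.12.
Round up → n = 94.

n = 94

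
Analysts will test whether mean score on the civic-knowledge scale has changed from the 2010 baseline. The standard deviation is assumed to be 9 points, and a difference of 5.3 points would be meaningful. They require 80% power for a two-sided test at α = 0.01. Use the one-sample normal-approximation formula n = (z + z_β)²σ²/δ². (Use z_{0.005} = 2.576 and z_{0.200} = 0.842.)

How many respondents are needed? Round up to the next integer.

n = 34

n = (z_{α/2} + z_β)² · σ² / δ²
  = (2.576 + 0.842)² · 9² / 5.3²
  = 11.6827 · 81 / 28.09
  = 33.69
Round up → n = 34.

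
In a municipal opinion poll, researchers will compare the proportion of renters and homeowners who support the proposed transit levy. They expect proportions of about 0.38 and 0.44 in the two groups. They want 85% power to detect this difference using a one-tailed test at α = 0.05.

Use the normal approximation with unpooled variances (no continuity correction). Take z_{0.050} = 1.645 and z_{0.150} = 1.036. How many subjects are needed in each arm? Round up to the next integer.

n = 963 per group

n = (z_α + z_β)² · [p₁(1−p₁) + p₂(1−p₂)] / (p₁ − p₂)²
  = (1.645 + 1.036)² · (0.38·0.62 + 0.44·0.56) / (-0.06)²
  = (2.681)² · (0.2356 + 0.2464) / 0.0036
  = 7.1878 · 0.4820 / 0.0036
  = 962.36
Round up → n = 963 per group.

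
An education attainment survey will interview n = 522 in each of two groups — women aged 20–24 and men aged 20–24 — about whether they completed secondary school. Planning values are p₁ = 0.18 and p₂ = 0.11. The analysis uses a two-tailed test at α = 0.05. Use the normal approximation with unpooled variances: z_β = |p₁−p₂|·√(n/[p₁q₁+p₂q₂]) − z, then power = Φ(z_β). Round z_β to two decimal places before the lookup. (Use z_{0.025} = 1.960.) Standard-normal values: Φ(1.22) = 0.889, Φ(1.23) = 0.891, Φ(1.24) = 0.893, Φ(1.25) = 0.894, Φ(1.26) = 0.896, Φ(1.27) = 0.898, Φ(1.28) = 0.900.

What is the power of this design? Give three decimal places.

z_β = |p₁−p₂|·√(n/[p₁q₁+p₂q₂]) − z_{α/2}
    = 0.07 · √(522/0.2455) − 1.960
    = 0.07 · 46.1115 − 1.960
    = 3.2278 − 1.960 = 1.2678 → 1.27
Power = Φ(1.27) = 0.898.

Power ≈ 0.898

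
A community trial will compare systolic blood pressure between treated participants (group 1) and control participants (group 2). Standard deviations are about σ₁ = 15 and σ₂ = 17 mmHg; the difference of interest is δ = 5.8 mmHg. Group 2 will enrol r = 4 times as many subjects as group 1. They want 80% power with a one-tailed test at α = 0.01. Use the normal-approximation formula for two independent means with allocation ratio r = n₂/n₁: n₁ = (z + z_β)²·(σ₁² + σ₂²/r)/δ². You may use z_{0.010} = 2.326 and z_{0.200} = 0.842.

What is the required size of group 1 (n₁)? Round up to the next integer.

n₁ = (z_α + z_β)² · (σ₁² + σ₂²/r) / δ²
   = (2.326 + 0.842)² · (15² + 17²/4) / 5.8²
   = 10.0362 · (225 + 72.25) / 33.64
   = 10.0362 · 297.25 / 33.64
   = 88.68
Round up → n₁ = 89; n₂ = r·n₁ = 4 × 89 = 356.

n₁ = 89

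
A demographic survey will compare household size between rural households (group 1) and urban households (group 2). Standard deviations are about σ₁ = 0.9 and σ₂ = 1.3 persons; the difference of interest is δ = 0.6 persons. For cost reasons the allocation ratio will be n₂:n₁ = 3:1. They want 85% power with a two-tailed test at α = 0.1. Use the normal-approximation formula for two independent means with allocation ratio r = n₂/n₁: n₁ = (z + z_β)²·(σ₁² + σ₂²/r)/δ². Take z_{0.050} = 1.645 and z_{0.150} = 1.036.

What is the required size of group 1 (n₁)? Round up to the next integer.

n₁ = 28

n₁ = (z_{α/2} + z_β)² · (σ₁² + σ₂²/r) / δ²
   = (1.645 + 1.036)² · (0.9² + 1.3²/3) / 0.6²
   = 7.1878 · (0.81 + 0.56333) / 0.36
   = 7.1878 · 1.3733 / 0.36
   = 27.42
Round up → n₁ = 28; n₂ = r·n₁ = 3 × 28 = 84.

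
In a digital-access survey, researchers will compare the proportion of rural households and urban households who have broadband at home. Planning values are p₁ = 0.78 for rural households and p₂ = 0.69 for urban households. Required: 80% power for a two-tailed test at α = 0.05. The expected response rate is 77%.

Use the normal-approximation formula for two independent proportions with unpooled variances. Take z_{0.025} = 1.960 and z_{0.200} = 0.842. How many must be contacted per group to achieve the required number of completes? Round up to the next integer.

n = 486 per group

n = (z_{α/2} + z_β)² · [p₁(1−p₁) + p₂(1−p₂)] / (p₁ − p₂)²
  = (1.960 + 0.842)² · (0.78·0.22 + 0.69·0.31) / (0.09)²
  = (2.802)² · (0.1716 + 0.2139) / 0.0081
  = 7.8512 · 0.3855 / 0.0081
  = 373.66
Adjust for 77% response: 373.66 / 0.77 = 485.27.
Round up → n = 486 per group.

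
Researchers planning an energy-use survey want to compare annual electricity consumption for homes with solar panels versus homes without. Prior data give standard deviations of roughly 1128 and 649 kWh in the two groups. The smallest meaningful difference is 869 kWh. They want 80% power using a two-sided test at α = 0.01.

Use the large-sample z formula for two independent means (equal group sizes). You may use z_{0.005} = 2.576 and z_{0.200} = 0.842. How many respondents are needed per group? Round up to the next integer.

n = 27 per group

n = (z_{α/2} + z_β)² · (σ₁² + σ₂²) / δ²
  = (2.576 + 0.842)² · (1128² + 649² = 1693585) / 869²
  = 11.6827 · 1693585 / 755161
  = 26.20
Round up → n = 27 per group.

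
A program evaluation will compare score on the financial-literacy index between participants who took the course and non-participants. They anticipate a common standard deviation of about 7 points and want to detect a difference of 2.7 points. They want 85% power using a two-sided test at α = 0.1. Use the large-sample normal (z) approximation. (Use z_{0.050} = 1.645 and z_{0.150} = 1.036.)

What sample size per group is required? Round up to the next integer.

n = (z_{α/2} + z_β)² · (σ₁² + σ₂²) / δ²
  = (1.645 + 1.036)² · (2·7² = 98) / 2.7²
  = 7.1878 · 98 / 7.29
  = 96.63
Round up → n = 97 per group.

n = 97 per group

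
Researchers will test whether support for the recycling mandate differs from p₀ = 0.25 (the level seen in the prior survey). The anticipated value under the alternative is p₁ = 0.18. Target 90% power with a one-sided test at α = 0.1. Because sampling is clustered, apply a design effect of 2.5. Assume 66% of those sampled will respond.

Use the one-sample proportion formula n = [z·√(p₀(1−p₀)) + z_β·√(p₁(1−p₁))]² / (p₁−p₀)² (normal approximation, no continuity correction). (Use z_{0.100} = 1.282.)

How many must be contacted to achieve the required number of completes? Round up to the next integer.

n = [z_α·√(p₀q₀) + z_β·√(p₁q₁)]² / (p₁ − p₀)²
  = [1.282·√(0.25·0.75) + 1.282·√(0.18·0.82)]² / (-0.07)²
  = [1.282·0.4330 + 1.282·0.3842]² / 0.0049
  = [1.0477]² / 0.0049
  = 223.99
Design effect: 2.5 × 223.99 = 559.99.
Adjust for 66% response: 559.99 / 0.66 = 848.46.
Round up → n = 849.

n = 849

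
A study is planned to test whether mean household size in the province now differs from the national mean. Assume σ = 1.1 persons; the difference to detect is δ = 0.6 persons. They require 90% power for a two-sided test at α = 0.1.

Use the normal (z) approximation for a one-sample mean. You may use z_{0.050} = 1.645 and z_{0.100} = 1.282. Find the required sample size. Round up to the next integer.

n = (z_{α/2} + z_β)² · σ² / δ²
  = (1.645 + 1.282)² · 1.1² / 0.6²
  = 8.5673 · 1.21 / 0.36
  = 28.80
Round up → n = 29.

n = 29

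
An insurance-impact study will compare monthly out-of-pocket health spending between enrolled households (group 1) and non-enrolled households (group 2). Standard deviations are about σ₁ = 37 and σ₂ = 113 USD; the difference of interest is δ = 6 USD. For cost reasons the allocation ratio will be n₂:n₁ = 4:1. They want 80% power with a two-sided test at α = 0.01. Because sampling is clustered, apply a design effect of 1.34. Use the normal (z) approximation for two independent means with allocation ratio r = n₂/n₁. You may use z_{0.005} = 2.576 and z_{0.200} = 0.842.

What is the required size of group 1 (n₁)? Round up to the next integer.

n₁ = (z_{α/2} + z_β)² · (σ₁² + σ₂²/r) / δ²
   = (2.576 + 0.842)² · (37² + 113²/4) / 6²
   = 11.6827 · (1369 + 3192.2) / 36
   = 11.6827 · 4561.2 / 36
   = 1480.22
Design effect: 1.34 × 1480.22 = 1983.49.
Round up → n₁ = 1984; n₂ = r·n₁ = 4 × 1984 = 7936.

n₁ = 1984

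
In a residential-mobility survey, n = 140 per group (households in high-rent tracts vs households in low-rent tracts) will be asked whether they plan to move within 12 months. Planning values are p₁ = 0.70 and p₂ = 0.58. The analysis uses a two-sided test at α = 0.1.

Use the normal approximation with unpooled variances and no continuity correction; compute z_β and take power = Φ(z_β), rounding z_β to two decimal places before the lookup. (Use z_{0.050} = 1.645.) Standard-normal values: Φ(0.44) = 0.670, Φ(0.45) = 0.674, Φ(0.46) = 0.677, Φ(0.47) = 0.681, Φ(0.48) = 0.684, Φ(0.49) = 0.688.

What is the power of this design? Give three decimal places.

z_β = |p₁−p₂|·√(n/[p₁q₁+p₂q₂]) − z_{α/2}
    = 0.12 · √(140/0.4536) − 1.645
    = 0.12 · 17.5682 − 1.645
    = 2.1082 − 1.645 = 0.4632 → 0.46
Power = Φ(0.46) = 0.677.

Power ≈ 0.677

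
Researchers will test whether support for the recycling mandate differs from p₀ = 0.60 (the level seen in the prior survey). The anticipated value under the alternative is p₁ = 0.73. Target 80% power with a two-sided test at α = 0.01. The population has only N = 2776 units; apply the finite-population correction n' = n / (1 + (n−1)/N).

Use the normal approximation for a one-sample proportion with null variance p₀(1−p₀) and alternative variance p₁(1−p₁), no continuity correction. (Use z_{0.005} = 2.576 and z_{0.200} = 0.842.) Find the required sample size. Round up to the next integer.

n = 150

n = [z_{α/2}·√(p₀q₀) + z_β·√(p₁q₁)]² / (p₁ − p₀)²
  = [2.576·√(0.60·0.40) + 0.842·√(0.73·0.27)]² / (0.13)²
  = [2.576·0.4899 + 0.842·0.4440]² / 0.0169
  = [1.6358]² / 0.0169
  = 158.33
Finite-population correction (N = 2776): 158.33 / (1 + (158.33 − 1)/2776) = 149.84.
Round up → n = 150.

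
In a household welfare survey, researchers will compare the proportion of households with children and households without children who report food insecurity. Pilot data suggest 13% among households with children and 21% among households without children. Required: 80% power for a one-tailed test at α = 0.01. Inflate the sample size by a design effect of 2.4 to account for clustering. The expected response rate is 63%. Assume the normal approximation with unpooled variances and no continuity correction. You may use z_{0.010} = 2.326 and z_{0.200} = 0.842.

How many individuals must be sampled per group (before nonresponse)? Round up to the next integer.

n = 1667 per group

n = (z_α + z_β)² · [p₁(1−p₁) + p₂(1−p₂)] / (p₁ − p₂)²
  = (2.326 + 0.842)² · (0.13·0.87 + 0.21·0.79) / (-0.08)²
  = (3.168)² · (0.1131 + 0.1659) / 0.0064
  = 10.0362 · 0.2790 / 0.0064
  = 437.52
Design effect: 2.4 × 437.52 = 1050.04.
Adjust for 63% response: 1050.04 / 0.63 = 1666.73.
Round up → n = 1667 per group.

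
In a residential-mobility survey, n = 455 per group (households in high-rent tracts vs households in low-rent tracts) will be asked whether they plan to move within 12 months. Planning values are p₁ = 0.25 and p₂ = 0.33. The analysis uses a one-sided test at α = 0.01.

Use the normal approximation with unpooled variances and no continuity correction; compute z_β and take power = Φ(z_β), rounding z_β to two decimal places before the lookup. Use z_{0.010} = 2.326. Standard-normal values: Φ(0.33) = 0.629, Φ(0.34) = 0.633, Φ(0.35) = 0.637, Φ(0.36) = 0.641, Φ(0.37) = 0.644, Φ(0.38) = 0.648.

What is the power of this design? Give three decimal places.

Power ≈ 0.633

z_β = |p₁−p₂|·√(n/[p₁q₁+p₂q₂]) − z_α
    = 0.08 · √(455/0.4086) − 2.326
    = 0.08 · 33.3700 − 2.326
    = 2.6696 − 2.326 = 0.3436 → 0.34
Power = Φ(0.34) = 0.633.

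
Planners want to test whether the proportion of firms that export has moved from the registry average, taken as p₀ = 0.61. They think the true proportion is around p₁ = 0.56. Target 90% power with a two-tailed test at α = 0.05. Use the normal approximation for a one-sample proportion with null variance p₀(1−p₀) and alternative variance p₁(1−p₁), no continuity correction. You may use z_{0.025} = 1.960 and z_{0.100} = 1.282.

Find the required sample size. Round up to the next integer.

n = 1015

n = [z_{α/2}·√(p₀q₀) + z_β·√(p₁q₁)]² / (p₁ − p₀)²
  = [1.960·√(0.61·0.39) + 1.282·√(0.56·0.44)]² / (-0.05)²
  = [1.960·0.4877 + 1.282·0.4964]² / 0.0025
  = [1.5924]² / 0.0025
  = 1014.24
Round up → n = 1015.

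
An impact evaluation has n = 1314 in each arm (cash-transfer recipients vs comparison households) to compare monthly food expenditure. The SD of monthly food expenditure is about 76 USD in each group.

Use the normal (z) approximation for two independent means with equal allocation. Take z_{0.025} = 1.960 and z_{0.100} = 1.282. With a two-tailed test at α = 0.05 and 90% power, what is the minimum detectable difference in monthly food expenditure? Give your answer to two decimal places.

Minimum detectable difference ≈ 9.61 USD

δ = (z_{α/2} + z_β) · √((σ₁²+σ₂²)/n)
  = (1.960 + 1.282) · √(11552/1314)
  = 3.242 · √8.7915
  = 3.242 · 2.9650
  = 9.6127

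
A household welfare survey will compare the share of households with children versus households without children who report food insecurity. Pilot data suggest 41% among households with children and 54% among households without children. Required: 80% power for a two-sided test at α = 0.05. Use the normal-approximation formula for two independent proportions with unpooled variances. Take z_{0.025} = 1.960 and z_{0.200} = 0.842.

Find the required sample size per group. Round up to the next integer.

n = 228 per group

n = (z_{α/2} + z_β)² · [p₁(1−p₁) + p₂(1−p₂)] / (p₁ − p₂)²
  = (1.960 + 0.842)² · (0.41·0.59 + 0.54·0.46) / (-0.13)²
  = (2.802)² · (0.2419 + 0.2484) / 0.0169
  = 7.8512 · 0.4903 / 0.0169
  = 227.78
Round up → n = 228 per group.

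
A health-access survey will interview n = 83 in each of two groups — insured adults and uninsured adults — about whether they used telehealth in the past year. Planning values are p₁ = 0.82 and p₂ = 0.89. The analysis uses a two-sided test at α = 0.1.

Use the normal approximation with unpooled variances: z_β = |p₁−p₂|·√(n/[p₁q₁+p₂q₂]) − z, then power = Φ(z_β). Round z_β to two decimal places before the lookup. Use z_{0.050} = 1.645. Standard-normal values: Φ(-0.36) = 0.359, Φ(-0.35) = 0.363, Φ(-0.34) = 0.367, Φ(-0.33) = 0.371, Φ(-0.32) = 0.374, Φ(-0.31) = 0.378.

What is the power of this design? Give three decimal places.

Power ≈ 0.359

z_β = |p₁−p₂|·√(n/[p₁q₁+p₂q₂]) − z_{α/2}
    = 0.07 · √(83/0.2455) − 1.645
    = 0.07 · 18.3871 − 1.645
    = 1.2871 − 1.645 = -0.3579 → -0.36
Power = Φ(-0.36) = 0.359.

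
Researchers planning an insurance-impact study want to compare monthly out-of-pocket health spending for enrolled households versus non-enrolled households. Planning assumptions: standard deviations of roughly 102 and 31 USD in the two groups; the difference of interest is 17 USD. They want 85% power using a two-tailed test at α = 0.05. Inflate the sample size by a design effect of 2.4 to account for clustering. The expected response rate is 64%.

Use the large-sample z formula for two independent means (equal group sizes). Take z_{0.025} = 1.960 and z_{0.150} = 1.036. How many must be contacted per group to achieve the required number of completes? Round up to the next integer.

n = (z_{α/2} + z_β)² · (σ₁² + σ₂²) / δ²
  = (1.960 + 1.036)² · (102² + 31² = 11365) / 17²
  = 8.9760 · 11365 / 289
  = 352.98
Design effect: 2.4 × 352.98 = 847.16.
Adjust for 64% response: 847.16 / 0.64 = 1323.69.
Round up → n = 1324 per group.

n = 1324 per group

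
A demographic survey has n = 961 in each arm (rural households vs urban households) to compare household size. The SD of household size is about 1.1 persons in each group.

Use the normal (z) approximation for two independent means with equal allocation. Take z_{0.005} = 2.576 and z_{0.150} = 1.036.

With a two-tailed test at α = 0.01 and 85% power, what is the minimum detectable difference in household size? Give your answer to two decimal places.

δ = (z_{α/2} + z_β) · √((σ₁²+σ₂²)/n)
  = (2.576 + 1.036) · √(2.42/961)
  = 3.612 · √0.00252
  = 3.612 · 0.0502
  = 0.1813

Minimum detectable difference ≈ 0.18 persons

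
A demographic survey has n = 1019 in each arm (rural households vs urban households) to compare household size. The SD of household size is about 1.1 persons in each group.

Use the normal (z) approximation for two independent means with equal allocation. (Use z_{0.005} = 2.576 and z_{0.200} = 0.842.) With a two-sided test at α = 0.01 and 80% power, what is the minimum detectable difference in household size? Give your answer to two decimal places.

Minimum detectable difference ≈ 0.17 persons

δ = (z_{α/2} + z_β) · √((σ₁²+σ₂²)/n)
  = (2.576 + 0.842) · √(2.42/1019)
  = 3.418 · √0.00237
  = 3.418 · 0.0487
  = 0.1666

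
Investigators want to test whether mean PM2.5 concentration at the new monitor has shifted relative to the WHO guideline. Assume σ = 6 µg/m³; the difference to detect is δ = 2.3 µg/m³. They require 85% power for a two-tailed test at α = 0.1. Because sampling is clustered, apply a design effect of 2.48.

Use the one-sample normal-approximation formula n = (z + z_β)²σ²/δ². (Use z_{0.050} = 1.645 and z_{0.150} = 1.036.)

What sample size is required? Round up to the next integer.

n = 122

n = (z_{α/2} + z_β)² · σ² / δ²
  = (1.645 + 1.036)² · 6² / 2.3²
  = 7.1878 · 36 / 5.29
  = 48.91
Design effect: 2.48 × 48.91 = 121.31.
Round up → n = 122.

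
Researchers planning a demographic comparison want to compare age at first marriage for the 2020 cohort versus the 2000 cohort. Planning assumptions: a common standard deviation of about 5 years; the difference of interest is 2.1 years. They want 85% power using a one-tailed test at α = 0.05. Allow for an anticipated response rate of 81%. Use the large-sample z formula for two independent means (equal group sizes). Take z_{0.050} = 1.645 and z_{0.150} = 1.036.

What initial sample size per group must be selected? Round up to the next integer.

n = 101 per group

n = (z_α + z_β)² · (σ₁² + σ₂²) / δ²
  = (1.645 + 1.036)² · (2·5² = 50) / 2.1²
  = 7.1878 · 50 / 4.41
  = 81.49
Adjust for 81% response: 81.49 / 0.81 = 100.61.
Round up → n = 101 per group.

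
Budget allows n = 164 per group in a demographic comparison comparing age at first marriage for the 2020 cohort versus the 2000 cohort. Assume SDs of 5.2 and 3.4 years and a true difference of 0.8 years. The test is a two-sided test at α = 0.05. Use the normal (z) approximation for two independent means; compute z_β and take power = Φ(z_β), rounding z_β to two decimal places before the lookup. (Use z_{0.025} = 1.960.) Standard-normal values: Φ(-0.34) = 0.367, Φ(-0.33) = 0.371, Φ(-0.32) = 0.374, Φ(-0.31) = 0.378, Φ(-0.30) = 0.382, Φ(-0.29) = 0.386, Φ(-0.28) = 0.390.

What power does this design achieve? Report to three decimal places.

z_β = δ·√(n/(σ₁²+σ₂²)) − z_{α/2}
    = 0.8 · √(164/38.6) − 1.960
    = 0.8 · 2.06124 − 1.960
    = 1.6490 − 1.960 = -0.3110 → -0.31
Power = Φ(-0.31) = 0.378.

Power ≈ 0.378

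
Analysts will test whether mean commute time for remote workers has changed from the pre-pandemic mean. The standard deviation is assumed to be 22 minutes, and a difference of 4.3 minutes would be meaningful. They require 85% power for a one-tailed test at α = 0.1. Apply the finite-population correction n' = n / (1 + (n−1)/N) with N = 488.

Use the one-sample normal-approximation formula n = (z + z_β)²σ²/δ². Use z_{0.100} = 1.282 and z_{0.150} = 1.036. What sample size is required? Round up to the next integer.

n = 110

n = (z_α + z_β)² · σ² / δ²
  = (1.282 + 1.036)² · 22² / 4.3²
  = 5.3731 · 484 / 18.49
  = 140.65
Finite-population correction (N = 488): 140.65 / (1 + (140.65 − 1)/488) = 109.35.
Round up → n = 110.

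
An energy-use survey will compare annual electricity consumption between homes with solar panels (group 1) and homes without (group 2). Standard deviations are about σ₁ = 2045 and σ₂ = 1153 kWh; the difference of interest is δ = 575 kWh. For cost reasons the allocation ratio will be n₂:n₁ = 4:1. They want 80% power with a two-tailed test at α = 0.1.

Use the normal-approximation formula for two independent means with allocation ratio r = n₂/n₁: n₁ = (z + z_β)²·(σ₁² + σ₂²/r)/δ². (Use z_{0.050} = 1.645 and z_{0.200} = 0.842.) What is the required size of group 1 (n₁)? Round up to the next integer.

n₁ = 85

n₁ = (z_{α/2} + z_β)² · (σ₁² + σ₂²/r) / δ²
   = (1.645 + 0.842)² · (2045² + 1153²/4) / 575²
   = 6.1852 · (4182025 + 332352.2) / 330625
   = 6.1852 · 4514377.2 / 330625
   = 84.45
Round up → n₁ = 85; n₂ = r·n₁ = 4 × 85 = 340.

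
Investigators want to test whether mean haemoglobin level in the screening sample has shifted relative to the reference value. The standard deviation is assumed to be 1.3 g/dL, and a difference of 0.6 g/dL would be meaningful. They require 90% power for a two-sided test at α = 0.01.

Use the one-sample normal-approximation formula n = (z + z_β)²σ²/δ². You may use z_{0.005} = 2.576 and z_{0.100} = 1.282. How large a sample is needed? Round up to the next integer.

n = (z_{α/2} + z_β)² · σ² / δ²
  = (2.576 + 1.282)² · 1.3² / 0.6²
  = 14.8842 · 1.69 / 0.36
  = 69.87
Round up → n = 70.

n = 70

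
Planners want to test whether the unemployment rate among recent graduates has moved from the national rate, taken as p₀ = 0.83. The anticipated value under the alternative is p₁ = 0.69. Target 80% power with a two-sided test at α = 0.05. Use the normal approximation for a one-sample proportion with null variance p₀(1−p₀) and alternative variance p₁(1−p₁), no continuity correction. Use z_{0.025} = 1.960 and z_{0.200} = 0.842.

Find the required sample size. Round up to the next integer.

n = [z_{α/2}·√(p₀q₀) + z_β·√(p₁q₁)]² / (p₁ − p₀)²
  = [1.960·√(0.83·0.17) + 0.842·√(0.69·0.31)]² / (-0.14)²
  = [1.960·0.3756 + 0.842·0.4625]² / 0.0196
  = [1.1257]² / 0.0196
  = 64.65
Round up → n = 65.

n = 65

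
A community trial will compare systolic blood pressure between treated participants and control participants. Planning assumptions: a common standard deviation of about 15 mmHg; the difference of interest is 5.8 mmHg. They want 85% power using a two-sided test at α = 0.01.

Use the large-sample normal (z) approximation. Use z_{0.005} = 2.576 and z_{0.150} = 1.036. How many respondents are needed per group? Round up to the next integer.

n = (z_{α/2} + z_β)² · (σ₁² + σ₂²) / δ²
  = (2.576 + 1.036)² · (2·15² = 450) / 5.8²
  = 13.0465 · 450 / 33.64
  = 174.52
Round up → n = 175 per group.

n = 175 per group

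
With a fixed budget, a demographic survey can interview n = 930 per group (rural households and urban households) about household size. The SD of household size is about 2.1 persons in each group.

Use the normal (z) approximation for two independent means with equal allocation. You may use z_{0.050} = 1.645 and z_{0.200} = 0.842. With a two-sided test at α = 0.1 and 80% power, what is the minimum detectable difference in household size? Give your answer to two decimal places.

Minimum detectable difference ≈ 0.24 persons

δ = (z_{α/2} + z_β) · √((σ₁²+σ₂²)/n)
  = (1.645 + 0.842) · √(8.82/930)
  = 2.487 · √0.00948
  = 2.487 · 0.0974
  = 0.2422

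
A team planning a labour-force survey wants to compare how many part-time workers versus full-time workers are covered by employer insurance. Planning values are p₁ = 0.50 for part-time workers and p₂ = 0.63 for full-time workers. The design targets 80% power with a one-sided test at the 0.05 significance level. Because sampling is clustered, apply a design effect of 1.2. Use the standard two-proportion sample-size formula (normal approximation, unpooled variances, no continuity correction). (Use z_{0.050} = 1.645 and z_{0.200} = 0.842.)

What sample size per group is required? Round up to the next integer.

n = (z_α + z_β)² · [p₁(1−p₁) + p₂(1−p₂)] / (p₁ − p₂)²
  = (1.645 + 0.842)² · (0.50·0.50 + 0.63·0.37) / (-0.13)²
  = (2.487)² · (0.2500 + 0.2331) / 0.0169
  = 6.1852 · 0.4831 / 0.0169
  = 176.81
Design effect: 1.2 × 176.81 = 212.17.
Round up → n = 213 per group.

n = 213 per group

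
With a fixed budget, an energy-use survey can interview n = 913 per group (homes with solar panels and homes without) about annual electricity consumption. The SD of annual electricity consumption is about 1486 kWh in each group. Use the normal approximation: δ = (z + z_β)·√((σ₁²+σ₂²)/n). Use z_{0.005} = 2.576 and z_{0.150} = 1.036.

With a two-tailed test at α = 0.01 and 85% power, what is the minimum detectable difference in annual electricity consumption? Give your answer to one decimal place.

Minimum detectable difference ≈ 251.2 kWh

δ = (z_{α/2} + z_β) · √((σ₁²+σ₂²)/n)
  = (2.576 + 1.036) · √(4416392/913)
  = 3.612 · √4837.2
  = 3.612 · 69.5502
  = 251.2153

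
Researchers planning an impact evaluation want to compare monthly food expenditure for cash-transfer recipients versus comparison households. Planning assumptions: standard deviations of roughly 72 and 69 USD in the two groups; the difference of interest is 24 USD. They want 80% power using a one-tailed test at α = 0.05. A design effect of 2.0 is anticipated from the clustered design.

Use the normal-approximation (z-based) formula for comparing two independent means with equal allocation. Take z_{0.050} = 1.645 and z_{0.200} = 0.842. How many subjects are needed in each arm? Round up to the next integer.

n = 214 per group

n = (z_α + z_β)² · (σ₁² + σ₂²) / δ²
  = (1.645 + 0.842)² · (72² + 69² = 9945) / 24²
  = 6.1852 · 9945 / 576
  = 106.79
Design effect: 2.0 × 106.79 = 213.58.
Round up → n = 214 per group.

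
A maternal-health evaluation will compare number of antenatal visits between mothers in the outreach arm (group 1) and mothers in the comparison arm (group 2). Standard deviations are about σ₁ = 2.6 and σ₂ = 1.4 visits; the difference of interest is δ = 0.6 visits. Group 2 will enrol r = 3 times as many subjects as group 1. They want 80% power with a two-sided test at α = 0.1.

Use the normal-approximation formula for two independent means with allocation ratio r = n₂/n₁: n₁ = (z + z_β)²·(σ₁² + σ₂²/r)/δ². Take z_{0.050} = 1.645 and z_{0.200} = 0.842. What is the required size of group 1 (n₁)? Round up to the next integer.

n₁ = (z_{α/2} + z_β)² · (σ₁² + σ₂²/r) / δ²
   = (1.645 + 0.842)² · (2.6² + 1.4²/3) / 0.6²
   = 6.1852 · (6.76 + 0.65333) / 0.36
   = 6.1852 · 7.4133 / 0.36
   = 127.37
Round up → n₁ = 128; n₂ = r·n₁ = 3 × 128 = 384.

n₁ = 128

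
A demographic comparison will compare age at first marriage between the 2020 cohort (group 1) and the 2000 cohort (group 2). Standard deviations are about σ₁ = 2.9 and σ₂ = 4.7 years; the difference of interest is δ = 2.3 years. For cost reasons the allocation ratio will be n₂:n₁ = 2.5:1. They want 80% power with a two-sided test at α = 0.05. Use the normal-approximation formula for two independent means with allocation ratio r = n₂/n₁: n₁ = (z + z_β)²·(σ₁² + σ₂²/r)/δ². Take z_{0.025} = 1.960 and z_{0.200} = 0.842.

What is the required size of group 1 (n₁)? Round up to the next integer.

n₁ = (z_{α/2} + z_β)² · (σ₁² + σ₂²/r) / δ²
   = (1.960 + 0.842)² · (2.9² + 4.7²/2.5) / 2.3²
   = 7.8512 · (8.41 + 8.836) / 5.29
   = 7.8512 · 17.246 / 5.29
   = 25.60
Round up → n₁ = 26; n₂ = r·n₁ = 2.5 × 26 = 65.

n₁ = 26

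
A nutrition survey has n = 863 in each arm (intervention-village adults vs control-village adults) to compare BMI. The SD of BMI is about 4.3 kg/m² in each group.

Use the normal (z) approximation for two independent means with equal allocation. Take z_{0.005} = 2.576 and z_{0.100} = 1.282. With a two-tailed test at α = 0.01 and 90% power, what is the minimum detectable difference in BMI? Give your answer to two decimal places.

Minimum detectable difference ≈ 0.80 kg/m²

δ = (z_{α/2} + z_β) · √((σ₁²+σ₂²)/n)
  = (2.576 + 1.282) · √(36.98/863)
  = 3.858 · √0.04285
  = 3.858 · 0.2070
  = 0.7986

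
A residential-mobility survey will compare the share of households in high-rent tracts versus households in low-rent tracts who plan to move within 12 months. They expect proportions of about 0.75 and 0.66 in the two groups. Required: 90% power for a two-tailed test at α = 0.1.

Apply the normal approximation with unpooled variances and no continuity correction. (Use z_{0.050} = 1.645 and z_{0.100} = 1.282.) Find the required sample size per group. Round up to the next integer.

n = 436 per group

n = (z_{α/2} + z_β)² · [p₁(1−p₁) + p₂(1−p₂)] / (p₁ − p₂)²
  = (1.645 + 1.282)² · (0.75·0.25 + 0.66·0.34) / (0.09)²
  = (2.927)² · (0.1875 + 0.2244) / 0.0081
  = 8.5673 · 0.4119 / 0.0081
  = 435.66
Round up → n = 436 per group.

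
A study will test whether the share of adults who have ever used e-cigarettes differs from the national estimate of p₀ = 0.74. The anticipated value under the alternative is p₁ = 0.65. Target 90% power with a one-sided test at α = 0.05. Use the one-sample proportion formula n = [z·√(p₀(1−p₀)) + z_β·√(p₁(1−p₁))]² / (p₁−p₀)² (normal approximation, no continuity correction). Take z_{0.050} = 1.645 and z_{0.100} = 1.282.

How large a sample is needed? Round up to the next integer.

n = [z_α·√(p₀q₀) + z_β·√(p₁q₁)]² / (p₁ − p₀)²
  = [1.645·√(0.74·0.26) + 1.282·√(0.65·0.35)]² / (-0.09)²
  = [1.645·0.4386 + 1.282·0.4770]² / 0.0081
  = [1.3330]² / 0.0081
  = 219.38
Round up → n = 220.

n = 220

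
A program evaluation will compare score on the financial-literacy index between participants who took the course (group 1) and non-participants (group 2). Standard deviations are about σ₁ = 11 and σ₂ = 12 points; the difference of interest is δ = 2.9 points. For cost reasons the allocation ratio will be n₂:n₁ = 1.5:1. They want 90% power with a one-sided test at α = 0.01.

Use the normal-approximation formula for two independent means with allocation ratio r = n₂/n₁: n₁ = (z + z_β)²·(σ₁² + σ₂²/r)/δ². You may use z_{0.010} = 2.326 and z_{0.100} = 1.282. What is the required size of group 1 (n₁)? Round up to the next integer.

n₁ = (z_α + z_β)² · (σ₁² + σ₂²/r) / δ²
   = (2.326 + 1.282)² · (11² + 12²/1.5) / 2.9²
   = 13.0177 · (121 + 96) / 8.41
   = 13.0177 · 217 / 8.41
   = 335.89
Round up → n₁ = 336; n₂ = r·n₁ = 1.5 × 336 = 504.

n₁ = 336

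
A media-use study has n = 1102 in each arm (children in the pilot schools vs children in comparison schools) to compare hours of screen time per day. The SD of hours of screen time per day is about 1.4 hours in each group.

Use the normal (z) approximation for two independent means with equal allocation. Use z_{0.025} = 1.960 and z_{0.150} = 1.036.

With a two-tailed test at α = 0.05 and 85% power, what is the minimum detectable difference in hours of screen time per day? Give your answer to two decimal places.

Minimum detectable difference ≈ 0.18 hours

δ = (z_{α/2} + z_β) · √((σ₁²+σ₂²)/n)
  = (1.960 + 1.036) · √(3.92/1102)
  = 2.996 · √0.00356
  = 2.996 · 0.0596
  = 0.1787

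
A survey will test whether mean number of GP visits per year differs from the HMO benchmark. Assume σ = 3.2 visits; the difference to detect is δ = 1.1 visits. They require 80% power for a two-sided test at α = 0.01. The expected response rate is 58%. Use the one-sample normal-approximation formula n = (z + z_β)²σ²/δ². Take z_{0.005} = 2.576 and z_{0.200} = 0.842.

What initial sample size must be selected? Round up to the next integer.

n = 171

n = (z_{α/2} + z_β)² · σ² / δ²
  = (2.576 + 0.842)² · 3.2² / 1.1²
  = 11.6827 · 10.24 / 1.21
  = 98.87
Adjust for 58% response: 98.87 / 0.58 = 170.46.
Round up → n = 171.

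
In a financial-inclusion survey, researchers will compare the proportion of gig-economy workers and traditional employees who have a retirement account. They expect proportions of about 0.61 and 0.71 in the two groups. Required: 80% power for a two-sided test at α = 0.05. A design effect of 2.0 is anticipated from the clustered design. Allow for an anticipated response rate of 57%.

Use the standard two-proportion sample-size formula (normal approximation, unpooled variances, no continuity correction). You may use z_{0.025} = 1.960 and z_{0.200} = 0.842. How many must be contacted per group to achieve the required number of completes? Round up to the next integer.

n = (z_{α/2} + z_β)² · [p₁(1−p₁) + p₂(1−p₂)] / (p₁ − p₂)²
  = (1.960 + 0.842)² · (0.61·0.39 + 0.71·0.29) / (-0.10)²
  = (2.802)² · (0.2379 + 0.2059) / 0.0100
  = 7.8512 · 0.4438 / 0.0100
  = 348.44
Design effect: 2.0 × 348.44 = 696.87.
Adjust for 57% response: 696.87 / 0.57 = 1222.58.
Round up → n = 1223 per group.

n = 1223 per group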